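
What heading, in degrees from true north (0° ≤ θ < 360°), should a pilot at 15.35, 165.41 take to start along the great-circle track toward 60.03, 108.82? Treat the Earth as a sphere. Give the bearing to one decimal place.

Δλ = 108.82 − 165.41 = -56.59°.
θ = atan2( sin Δλ · cos φ₂ , cos φ₁ · sin φ₂ − sin φ₁ · cos φ₂ · cos Δλ )
  = atan2(-0.41700, 0.76257) = -28.671° → normalised to [0°, 360°): 331.329°.

331.3°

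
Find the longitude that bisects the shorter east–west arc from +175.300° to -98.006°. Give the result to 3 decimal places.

-141.353°

Signed shortest Δλ from +175.300° to -98.006° is +86.694°.
Midpoint longitude = +175.300° + (+86.694°)/2 = +175.300° + 43.347° = +218.647°.
Normalise into (−180°, 180°]: -141.353°.
(The naïve average (+175.300 + -98.006)/2 = 38.647° is on the wrong side of the globe.)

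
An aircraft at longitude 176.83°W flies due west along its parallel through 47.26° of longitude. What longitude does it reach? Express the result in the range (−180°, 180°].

Start at -176.83°; shift −47.26° → -224.09°.
-224.09° lies outside (−180°, 180°]; add 360° → +135.91°.

135.91°E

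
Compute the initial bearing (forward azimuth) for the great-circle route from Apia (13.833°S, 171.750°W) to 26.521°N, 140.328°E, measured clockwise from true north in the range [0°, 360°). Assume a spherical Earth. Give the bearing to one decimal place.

Δλ = 140.328 − -171.750 = 312.078°; wrapped into (−180°, 180°]: -47.922°.
θ = atan2( sin Δλ · cos φ₂ , cos φ₁ · sin φ₂ − sin φ₁ · cos φ₂ · cos Δλ )
  = atan2(-0.66413, 0.57694) = -49.019° → normalised to [0°, 360°): 310.981°.

311.0°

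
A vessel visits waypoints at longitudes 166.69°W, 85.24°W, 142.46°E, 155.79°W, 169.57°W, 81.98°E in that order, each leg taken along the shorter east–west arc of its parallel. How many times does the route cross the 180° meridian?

3

Leg 1: -166.69° → -85.24°, shortest Δλ = 81.45° (east) — does not cross 180°.
Leg 2: -85.24° → +142.46°, shortest Δλ = -132.3° (west) — crosses 180°.
Leg 3: +142.46° → -155.79°, shortest Δλ = 61.75° (east) — crosses 180°.
Leg 4: -155.79° → -169.57°, shortest Δλ = -13.78° (west) — does not cross 180°.
Leg 5: -169.57° → +81.98°, shortest Δλ = -108.45° (west) — crosses 180°.
Total crossings: 3.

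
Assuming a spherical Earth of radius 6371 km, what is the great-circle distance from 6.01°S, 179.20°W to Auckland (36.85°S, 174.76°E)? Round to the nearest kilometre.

3484 km

Δλ = 174.76 − -179.20 = 353.96°; wrapped into (−180°, 180°]: -6.04°.
Δφ = -36.85 − -6.01 = -30.84°.
a = sin²(Δφ/2) + cos φ₁ · cos φ₂ · sin²(Δλ/2) = 0.072908.
c = 2·atan2(√a, √(1−a)) = 0.54682 rad → d = 6371·c ≈ 3483.76 km.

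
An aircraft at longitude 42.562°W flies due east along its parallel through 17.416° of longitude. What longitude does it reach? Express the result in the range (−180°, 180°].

25.146°W

Start at -42.562°; shift +17.416° → -25.146°.
-25.146° already lies in (−180°, 180°].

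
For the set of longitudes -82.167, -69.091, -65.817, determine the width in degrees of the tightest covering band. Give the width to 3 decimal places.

Sort the longitudes: -82.167°, -69.091°, -65.817°.
Eastward gaps between consecutive values (wrapping around): 13.076°, 3.274°, 343.650°.
Largest gap = 343.650° ⇒ minimal covering band is its complement: 360° − 343.650° = 16.350°.
Band runs from -82.167° eastward to -65.817°.

16.350°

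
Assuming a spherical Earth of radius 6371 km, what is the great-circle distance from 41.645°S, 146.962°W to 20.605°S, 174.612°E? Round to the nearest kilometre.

Δλ = 174.612 − -146.962 = 321.574°; wrapped into (−180°, 180°]: -38.426°.
Δφ = -20.605 − -41.645 = 21.040°.
a = sin²(Δφ/2) + cos φ₁ · cos φ₂ · sin²(Δλ/2) = 0.109084.
c = 2·atan2(√a, √(1−a)) = 0.67320 rad → d = 6371·c ≈ 4288.94 km.

4289 km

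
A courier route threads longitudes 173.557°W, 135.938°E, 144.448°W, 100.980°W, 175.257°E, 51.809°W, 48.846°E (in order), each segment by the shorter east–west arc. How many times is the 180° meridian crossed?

Leg 1: -173.557° → +135.938°, shortest Δλ = -50.505° (west) — crosses 180°.
Leg 2: +135.938° → -144.448°, shortest Δλ = 79.614° (east) — crosses 180°.
Leg 3: -144.448° → -100.980°, shortest Δλ = 43.468° (east) — does not cross 180°.
Leg 4: -100.980° → +175.257°, shortest Δλ = -83.763° (west) — crosses 180°.
Leg 5: +175.257° → -51.809°, shortest Δλ = 132.934° (east) — crosses 180°.
Leg 6: -51.809° → +48.846°, shortest Δλ = 100.655° (east) — does not cross 180°.
Total crossings: 4.

4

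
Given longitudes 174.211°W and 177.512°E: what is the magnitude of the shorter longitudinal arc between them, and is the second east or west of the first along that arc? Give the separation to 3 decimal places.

8.277° west

Raw difference: 177.512 − -174.211 = 351.723°.
Normalise into (−180°, 180°]: 351.723° − 360° = -8.277°.
Negative ⇒ the second point lies to the west; separation 8.277°.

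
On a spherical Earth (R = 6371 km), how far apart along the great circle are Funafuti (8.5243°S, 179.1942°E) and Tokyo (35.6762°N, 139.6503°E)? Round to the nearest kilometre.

Δλ = 139.6503 − 179.1942 = -39.5439°.
Δφ = 35.6762 − -8.5243 = 44.2005°.
a = sin²(Δφ/2) + cos φ₁ · cos φ₂ · sin²(Δλ/2) = 0.233477.
c = 2·atan2(√a, √(1−a)) = 1.00860 rad → d = 6371·c ≈ 6425.78 km.

6426 km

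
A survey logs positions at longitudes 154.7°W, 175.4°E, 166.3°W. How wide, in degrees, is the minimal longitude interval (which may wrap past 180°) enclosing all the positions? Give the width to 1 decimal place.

29.9°

Sort the longitudes: -166.3°, -154.7°, +175.4°.
Eastward gaps between consecutive values (wrapping around): 11.6°, 330.1°, 18.3°.
Largest gap = 330.1° ⇒ minimal covering band is its complement: 360° − 330.1° = 29.9°.
Band runs from +175.4° eastward to -154.7°, crossing the antimeridian.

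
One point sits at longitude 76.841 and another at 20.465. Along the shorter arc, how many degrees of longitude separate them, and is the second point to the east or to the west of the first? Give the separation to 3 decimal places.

56.376° west

Raw difference: 20.465 − 76.841 = -56.376°.
Normalise into (−180°, 180°]: -56.376° stays -56.376°.
Negative ⇒ the second point lies to the west; separation 56.376°.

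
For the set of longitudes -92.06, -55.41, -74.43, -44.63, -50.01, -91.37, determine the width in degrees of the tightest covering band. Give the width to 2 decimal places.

47.43°

Sort the longitudes: -92.06°, -91.37°, -74.43°, -55.41°, -50.01°, -44.63°.
Eastward gaps between consecutive values (wrapping around): 0.69°, 16.94°, 19.02°, 5.40°, 5.38°, 312.57°.
Largest gap = 312.57° ⇒ minimal covering band is its complement: 360° − 312.57° = 47.43°.
Band runs from -92.06° eastward to -44.63°.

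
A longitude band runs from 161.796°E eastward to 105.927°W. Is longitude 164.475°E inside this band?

Band width going east from +161.796° to -105.927°: ((-105.927 − 161.796) mod 360) = 92.277°.
Offset of +164.475° east of the west edge: ((164.475 − 161.796) mod 360) = 2.679°.
2.679° ≤ 92.277° ⇒ inside.

Yes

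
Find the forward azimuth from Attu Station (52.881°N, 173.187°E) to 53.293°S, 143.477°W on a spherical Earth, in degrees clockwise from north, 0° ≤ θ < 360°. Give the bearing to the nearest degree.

154°

Δλ = -143.477 − 173.187 = -316.664°; wrapped into (−180°, 180°]: 43.336°.
θ = atan2( sin Δλ · cos φ₂ , cos φ₁ · sin φ₂ − sin φ₁ · cos φ₂ · cos Δλ )
  = atan2(0.41020, -0.83047) = 153.713° → normalised to [0°, 360°): 153.713°.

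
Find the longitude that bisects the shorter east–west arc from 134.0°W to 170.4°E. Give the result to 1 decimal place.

Signed shortest Δλ from -134.0° to +170.4° is -55.6°.
Midpoint longitude = -134.0° + (-55.6°)/2 = -134.0° − 27.8° = -161.8°.
(The naïve average (-134.0 + +170.4)/2 = 18.2° is on the wrong side of the globe.)

161.8°W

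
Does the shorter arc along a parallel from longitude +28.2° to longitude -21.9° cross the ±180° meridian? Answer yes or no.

No

Signed shortest Δλ = ((-21.9 − 28.2 + 180) mod 360) − 180 = -50.1°.
Going west by 50.1° from +28.2° reaches -21.9° without touching 180°.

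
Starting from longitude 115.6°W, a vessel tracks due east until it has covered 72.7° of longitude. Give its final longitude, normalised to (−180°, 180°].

42.9°W

Start at -115.6°; shift +72.7° → -42.9°.
-42.9° already lies in (−180°, 180°].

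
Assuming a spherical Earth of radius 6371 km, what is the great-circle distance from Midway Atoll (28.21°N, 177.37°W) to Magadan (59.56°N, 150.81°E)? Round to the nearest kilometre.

4237 km

Δλ = 150.81 − -177.37 = 328.18°; wrapped into (−180°, 180°]: -31.82°.
Δφ = 59.56 − 28.21 = 31.35°.
a = sin²(Δφ/2) + cos φ₁ · cos φ₂ · sin²(Δλ/2) = 0.106547.
c = 2·atan2(√a, √(1−a)) = 0.66502 rad → d = 6371·c ≈ 4236.82 km.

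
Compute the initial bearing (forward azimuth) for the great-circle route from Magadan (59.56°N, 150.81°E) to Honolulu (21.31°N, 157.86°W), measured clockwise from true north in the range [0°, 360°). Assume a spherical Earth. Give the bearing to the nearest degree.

114°

Δλ = -157.86 − 150.81 = -308.67°; wrapped into (−180°, 180°]: 51.33°.
θ = atan2( sin Δλ · cos φ₂ , cos φ₁ · sin φ₂ − sin φ₁ · cos φ₂ · cos Δλ )
  = atan2(0.72738, -0.31776) = 113.598° → normalised to [0°, 360°): 113.598°.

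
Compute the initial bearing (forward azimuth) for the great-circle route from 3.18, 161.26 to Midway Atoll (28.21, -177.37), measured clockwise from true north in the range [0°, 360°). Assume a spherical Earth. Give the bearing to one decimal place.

37.0°

Δλ = -177.37 − 161.26 = -338.63°; wrapped into (−180°, 180°]: 21.37°.
θ = atan2( sin Δλ · cos φ₂ , cos φ₁ · sin φ₂ − sin φ₁ · cos φ₂ · cos Δλ )
  = atan2(0.32111, 0.42645) = 36.979° → normalised to [0°, 360°): 36.979°.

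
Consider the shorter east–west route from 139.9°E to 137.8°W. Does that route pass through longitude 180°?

Naïve |-137.8 − 139.9| = 277.7° > 180°, so the shorter arc goes the other way round — across 180°.
Signed shortest Δλ = ((-137.8 − 139.9 + 180) mod 360) − 180 = 82.3°.
Going east by 82.3° from +139.9° passes through 180° before reaching -137.8°.

Yes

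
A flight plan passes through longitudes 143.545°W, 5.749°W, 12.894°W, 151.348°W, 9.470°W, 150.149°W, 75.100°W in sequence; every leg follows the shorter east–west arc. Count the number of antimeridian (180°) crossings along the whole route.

0

Leg 1: -143.545° → -5.749°, shortest Δλ = 137.796° (east) — does not cross 180°.
Leg 2: -5.749° → -12.894°, shortest Δλ = -7.145° (west) — does not cross 180°.
Leg 3: -12.894° → -151.348°, shortest Δλ = -138.454° (west) — does not cross 180°.
Leg 4: -151.348° → -9.470°, shortest Δλ = 141.878° (east) — does not cross 180°.
Leg 5: -9.470° → -150.149°, shortest Δλ = -140.679° (west) — does not cross 180°.
Leg 6: -150.149° → -75.100°, shortest Δλ = 75.049° (east) — does not cross 180°.
Total crossings: 0.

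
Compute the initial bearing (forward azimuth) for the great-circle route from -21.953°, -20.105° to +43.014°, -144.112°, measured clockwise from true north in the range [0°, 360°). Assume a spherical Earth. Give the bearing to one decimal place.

Δλ = -144.112 − -20.105 = -124.007°.
θ = atan2( sin Δλ · cos φ₂ , cos φ₁ · sin φ₂ − sin φ₁ · cos φ₂ · cos Δλ )
  = atan2(-0.60613, 0.47983) = -51.634° → normalised to [0°, 360°): 308.366°.

308.4°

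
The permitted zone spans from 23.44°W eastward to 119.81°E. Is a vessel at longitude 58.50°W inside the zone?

Band width going east from -23.44° to +119.81°: ((119.81 − -23.44) mod 360) = 143.25°.
Offset of -58.50° east of the west edge: ((-58.50 − -23.44) mod 360) = 324.94°.
324.94° > 143.25° ⇒ outside.

No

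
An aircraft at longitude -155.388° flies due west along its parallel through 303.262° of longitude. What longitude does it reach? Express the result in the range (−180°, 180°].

Start at -155.388°; shift −303.262° → -458.650°.
-458.650° lies outside (−180°, 180°]; add 360° → -98.650°.

-98.650°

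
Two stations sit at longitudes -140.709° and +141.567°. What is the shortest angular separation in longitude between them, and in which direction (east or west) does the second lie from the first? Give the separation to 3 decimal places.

Raw difference: 141.567 − -140.709 = 282.276°.
Normalise into (−180°, 180°]: 282.276° − 360° = -77.724°.
Negative ⇒ the second point lies to the west; separation 77.724°.

77.724° west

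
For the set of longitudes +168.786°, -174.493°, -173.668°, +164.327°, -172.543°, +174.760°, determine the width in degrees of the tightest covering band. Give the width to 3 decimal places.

23.130°

Sort the longitudes: -174.493°, -173.668°, -172.543°, +164.327°, +168.786°, +174.760°.
Eastward gaps between consecutive values (wrapping around): 0.825°, 1.125°, 336.870°, 4.459°, 5.974°, 10.747°.
Largest gap = 336.870° ⇒ minimal covering band is its complement: 360° − 336.870° = 23.130°.
Band runs from +164.327° eastward to -172.543°, crossing the antimeridian.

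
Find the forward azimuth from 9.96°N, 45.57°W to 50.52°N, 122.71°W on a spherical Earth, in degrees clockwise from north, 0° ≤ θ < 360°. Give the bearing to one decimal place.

Δλ = -122.71 − -45.57 = -77.14°.
θ = atan2( sin Δλ · cos φ₂ , cos φ₁ · sin φ₂ − sin φ₁ · cos φ₂ · cos Δλ )
  = atan2(-0.61986, 0.73574) = -40.114° → normalised to [0°, 360°): 319.886°.

319.9°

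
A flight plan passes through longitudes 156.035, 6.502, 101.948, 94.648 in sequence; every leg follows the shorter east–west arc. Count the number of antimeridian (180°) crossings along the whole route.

0

Leg 1: +156.035° → +6.502°, shortest Δλ = -149.533° (west) — does not cross 180°.
Leg 2: +6.502° → +101.948°, shortest Δλ = 95.446° (east) — does not cross 180°.
Leg 3: +101.948° → +94.648°, shortest Δλ = -7.3° (west) — does not cross 180°.
Total crossings: 0.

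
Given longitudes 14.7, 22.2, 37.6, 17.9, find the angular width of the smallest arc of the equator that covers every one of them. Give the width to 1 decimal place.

22.9°

Sort the longitudes: +14.7°, +17.9°, +22.2°, +37.6°.
Eastward gaps between consecutive values (wrapping around): 3.2°, 4.3°, 15.4°, 337.1°.
Largest gap = 337.1° ⇒ minimal covering band is its complement: 360° − 337.1° = 22.9°.
Band runs from +14.7° eastward to +37.6°.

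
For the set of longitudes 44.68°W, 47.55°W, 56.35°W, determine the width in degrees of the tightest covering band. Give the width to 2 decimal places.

11.67°

Sort the longitudes: -56.35°, -47.55°, -44.68°.
Eastward gaps between consecutive values (wrapping around): 8.80°, 2.87°, 348.33°.
Largest gap = 348.33° ⇒ minimal covering band is its complement: 360° − 348.33° = 11.67°.
Band runs from -56.35° eastward to -44.68°.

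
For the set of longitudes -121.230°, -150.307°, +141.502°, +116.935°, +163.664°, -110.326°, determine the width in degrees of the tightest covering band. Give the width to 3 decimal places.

132.739°

Sort the longitudes: -150.307°, -121.230°, -110.326°, +116.935°, +141.502°, +163.664°.
Eastward gaps between consecutive values (wrapping around): 29.077°, 10.904°, 227.261°, 24.567°, 22.162°, 46.029°.
Largest gap = 227.261° ⇒ minimal covering band is its complement: 360° − 227.261° = 132.739°.
Band runs from +116.935° eastward to -110.326°, crossing the antimeridian.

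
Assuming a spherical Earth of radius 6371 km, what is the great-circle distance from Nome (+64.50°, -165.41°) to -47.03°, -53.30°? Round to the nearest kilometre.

Δλ = -53.30 − -165.41 = 112.11°.
Δφ = -47.03 − 64.50 = -111.53°.
a = sin²(Δφ/2) + cos φ₁ · cos φ₂ · sin²(Δλ/2) = 0.885440.
c = 2·atan2(√a, √(1−a)) = 2.45102 rad → d = 6371·c ≈ 15615.43 km.

15615 km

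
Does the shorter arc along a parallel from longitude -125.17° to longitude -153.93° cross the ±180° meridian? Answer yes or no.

Signed shortest Δλ = ((-153.93 − -125.17 + 180) mod 360) − 180 = -28.76°.
Going west by 28.76° from -125.17° reaches -153.93° without touching 180°.

No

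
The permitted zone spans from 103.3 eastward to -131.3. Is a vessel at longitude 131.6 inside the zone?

Band width going east from +103.3° to -131.3°: ((-131.3 − 103.3) mod 360) = 125.4°.
Offset of +131.6° east of the west edge: ((131.6 − 103.3) mod 360) = 28.3°.
28.3° ≤ 125.4° ⇒ inside.

Yes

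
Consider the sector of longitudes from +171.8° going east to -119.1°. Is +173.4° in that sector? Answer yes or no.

Band width going east from +171.8° to -119.1°: ((-119.1 − 171.8) mod 360) = 69.1°.
Offset of +173.4° east of the west edge: ((173.4 − 171.8) mod 360) = 1.6°.
1.6° ≤ 69.1° ⇒ inside.

Yes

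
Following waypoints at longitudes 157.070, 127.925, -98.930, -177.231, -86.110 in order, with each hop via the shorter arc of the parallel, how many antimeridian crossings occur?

Leg 1: +157.070° → +127.925°, shortest Δλ = -29.145° (west) — does not cross 180°.
Leg 2: +127.925° → -98.930°, shortest Δλ = 133.145° (east) — crosses 180°.
Leg 3: -98.930° → -177.231°, shortest Δλ = -78.301° (west) — does not cross 180°.
Leg 4: -177.231° → -86.110°, shortest Δλ = 91.121° (east) — does not cross 180°.
Total crossings: 1.

1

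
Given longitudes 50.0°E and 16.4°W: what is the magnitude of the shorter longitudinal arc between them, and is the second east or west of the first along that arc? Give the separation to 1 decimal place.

66.4° west

Raw difference: -16.4 − 50.0 = -66.4°.
Normalise into (−180°, 180°]: -66.4° stays -66.4°.
Negative ⇒ the second point lies to the west; separation 66.4°.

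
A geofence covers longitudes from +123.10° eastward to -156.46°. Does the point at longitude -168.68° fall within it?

Band width going east from +123.10° to -156.46°: ((-156.46 − 123.10) mod 360) = 80.44°.
Offset of -168.68° east of the west edge: ((-168.68 − 123.10) mod 360) = 68.22°.
68.22° ≤ 80.44° ⇒ inside.

Yes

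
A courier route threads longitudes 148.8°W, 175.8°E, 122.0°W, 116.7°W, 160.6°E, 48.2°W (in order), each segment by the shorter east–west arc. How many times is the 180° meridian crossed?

4

Leg 1: -148.8° → +175.8°, shortest Δλ = -35.4° (west) — crosses 180°.
Leg 2: +175.8° → -122.0°, shortest Δλ = 62.2° (east) — crosses 180°.
Leg 3: -122.0° → -116.7°, shortest Δλ = 5.3° (east) — does not cross 180°.
Leg 4: -116.7° → +160.6°, shortest Δλ = -82.7° (west) — crosses 180°.
Leg 5: +160.6° → -48.2°, shortest Δλ = 151.2° (east) — crosses 180°.
Total crossings: 4.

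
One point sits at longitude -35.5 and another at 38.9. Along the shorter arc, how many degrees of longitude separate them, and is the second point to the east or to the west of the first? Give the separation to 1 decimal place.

Raw difference: 38.9 − -35.5 = 74.4°.
Normalise into (−180°, 180°]: 74.4° stays 74.4°.
Positive ⇒ the second point lies to the east; separation 74.4°.

74.4° east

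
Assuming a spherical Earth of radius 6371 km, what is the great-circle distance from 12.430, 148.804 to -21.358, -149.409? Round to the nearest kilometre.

Δλ = -149.409 − 148.804 = -298.213°; wrapped into (−180°, 180°]: 61.787°.
Δφ = -21.358 − 12.430 = -33.788°.
a = sin²(Δφ/2) + cos φ₁ · cos φ₂ · sin²(Δλ/2) = 0.324214.
c = 2·atan2(√a, √(1−a)) = 1.21155 rad → d = 6371·c ≈ 7718.77 km.

7719 km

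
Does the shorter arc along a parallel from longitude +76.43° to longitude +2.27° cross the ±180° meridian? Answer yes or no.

No

Signed shortest Δλ = ((2.27 − 76.43 + 180) mod 360) − 180 = -74.16°.
Going west by 74.16° from +76.43° reaches +2.27° without touching 180°.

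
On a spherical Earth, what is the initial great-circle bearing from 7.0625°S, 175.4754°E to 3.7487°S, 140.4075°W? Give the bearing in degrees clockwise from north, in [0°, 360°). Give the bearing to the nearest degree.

88°

Δλ = -140.4075 − 175.4754 = -315.8829°; wrapped into (−180°, 180°]: 44.1171°.
θ = atan2( sin Δλ · cos φ₂ , cos φ₁ · sin φ₂ − sin φ₁ · cos φ₂ · cos Δλ )
  = atan2(0.69464, 0.02320) = 88.087° → normalised to [0°, 360°): 88.087°.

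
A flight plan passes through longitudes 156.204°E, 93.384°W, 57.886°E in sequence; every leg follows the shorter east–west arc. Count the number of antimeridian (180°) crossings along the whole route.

1

Leg 1: +156.204° → -93.384°, shortest Δλ = 110.412° (east) — crosses 180°.
Leg 2: -93.384° → +57.886°, shortest Δλ = 151.27° (east) — does not cross 180°.
Total crossings: 1.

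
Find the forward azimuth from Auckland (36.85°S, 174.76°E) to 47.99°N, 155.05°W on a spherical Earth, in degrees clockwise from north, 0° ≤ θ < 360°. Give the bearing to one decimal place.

19.7°

Δλ = -155.05 − 174.76 = -329.81°; wrapped into (−180°, 180°]: 30.19°.
θ = atan2( sin Δλ · cos φ₂ , cos φ₁ · sin φ₂ − sin φ₁ · cos φ₂ · cos Δλ )
  = atan2(0.33655, 0.94151) = 19.670° → normalised to [0°, 360°): 19.670°.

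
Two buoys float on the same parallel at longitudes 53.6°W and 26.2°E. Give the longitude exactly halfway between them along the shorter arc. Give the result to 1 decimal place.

Signed shortest Δλ from -53.6° to +26.2° is +79.8°.
Midpoint longitude = -53.6° + (+79.8°)/2 = -53.6° + 39.9° = -13.7°.

13.7°W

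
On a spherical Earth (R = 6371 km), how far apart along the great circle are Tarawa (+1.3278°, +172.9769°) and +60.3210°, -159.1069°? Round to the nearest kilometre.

Δλ = -159.1069 − 172.9769 = -332.0838°; wrapped into (−180°, 180°]: 27.9162°.
Δφ = 60.3210 − 1.3278 = 58.9932°.
a = sin²(Δφ/2) + cos φ₁ · cos φ₂ · sin²(Δλ/2) = 0.271231.
c = 2·atan2(√a, √(1−a)) = 1.09557 rad → d = 6371·c ≈ 6979.89 km.

6980 km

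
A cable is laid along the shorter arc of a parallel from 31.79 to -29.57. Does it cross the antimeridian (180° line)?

No

Signed shortest Δλ = ((-29.57 − 31.79 + 180) mod 360) − 180 = -61.36°.
Going west by 61.36° from +31.79° reaches -29.57° without touching 180°.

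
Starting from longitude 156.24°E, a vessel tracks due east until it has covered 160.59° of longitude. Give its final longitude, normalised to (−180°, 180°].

Start at +156.24°; shift +160.59° → +316.83°.
+316.83° lies outside (−180°, 180°]; subtract 360° → -43.17°.

43.17°W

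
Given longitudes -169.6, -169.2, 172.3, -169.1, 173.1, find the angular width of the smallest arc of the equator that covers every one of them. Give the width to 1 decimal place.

Sort the longitudes: -169.6°, -169.2°, -169.1°, +172.3°, +173.1°.
Eastward gaps between consecutive values (wrapping around): 0.4°, 0.1°, 341.4°, 0.8°, 17.3°.
Largest gap = 341.4° ⇒ minimal covering band is its complement: 360° − 341.4° = 18.6°.
Band runs from +172.3° eastward to -169.1°, crossing the antimeridian.

18.6°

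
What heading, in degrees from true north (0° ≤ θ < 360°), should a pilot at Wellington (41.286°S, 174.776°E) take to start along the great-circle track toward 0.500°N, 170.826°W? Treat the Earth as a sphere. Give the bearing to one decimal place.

Δλ = -170.826 − 174.776 = -345.602°; wrapped into (−180°, 180°]: 14.398°.
θ = atan2( sin Δλ · cos φ₂ , cos φ₁ · sin φ₂ − sin φ₁ · cos φ₂ · cos Δλ )
  = atan2(0.24865, 0.64563) = 21.063° → normalised to [0°, 360°): 21.063°.

21.1°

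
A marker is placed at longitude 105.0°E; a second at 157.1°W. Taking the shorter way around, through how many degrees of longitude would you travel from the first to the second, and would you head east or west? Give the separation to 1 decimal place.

97.9° east

Raw difference: -157.1 − 105.0 = -262.1°.
Normalise into (−180°, 180°]: -262.1° + 360° = 97.9°.
Positive ⇒ the second point lies to the east; separation 97.9°.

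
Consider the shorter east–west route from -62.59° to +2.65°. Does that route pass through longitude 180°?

No

Signed shortest Δλ = ((2.65 − -62.59 + 180) mod 360) − 180 = 65.24°.
Going east by 65.24° from -62.59° reaches +2.65° without touching 180°.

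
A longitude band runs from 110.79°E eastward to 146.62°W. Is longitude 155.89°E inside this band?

Band width going east from +110.79° to -146.62°: ((-146.62 − 110.79) mod 360) = 102.59°.
Offset of +155.89° east of the west edge: ((155.89 − 110.79) mod 360) = 45.10°.
45.10° ≤ 102.59° ⇒ inside.

Yes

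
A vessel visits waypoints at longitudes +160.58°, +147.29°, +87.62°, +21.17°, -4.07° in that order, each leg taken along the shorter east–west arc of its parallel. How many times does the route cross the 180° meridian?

Leg 1: +160.58° → +147.29°, shortest Δλ = -13.29° (west) — does not cross 180°.
Leg 2: +147.29° → +87.62°, shortest Δλ = -59.67° (west) — does not cross 180°.
Leg 3: +87.62° → +21.17°, shortest Δλ = -66.45° (west) — does not cross 180°.
Leg 4: +21.17° → -4.07°, shortest Δλ = -25.24° (west) — does not cross 180°.
Total crossings: 0.

0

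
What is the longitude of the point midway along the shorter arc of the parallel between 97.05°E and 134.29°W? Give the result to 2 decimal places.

Signed shortest Δλ from +97.05° to -134.29° is +128.66°.
Midpoint longitude = +97.05° + (+128.66°)/2 = +97.05° + 64.33° = +161.38°.
(The naïve average (+97.05 + -134.29)/2 = -18.62° is on the wrong side of the globe.)

161.38°E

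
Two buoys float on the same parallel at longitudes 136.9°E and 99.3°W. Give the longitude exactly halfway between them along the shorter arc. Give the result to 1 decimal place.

Signed shortest Δλ from +136.9° to -99.3° is +123.8°.
Midpoint longitude = +136.9° + (+123.8°)/2 = +136.9° + 61.9° = +198.8°.
Normalise into (−180°, 180°]: -161.2°.
(The naïve average (+136.9 + -99.3)/2 = 18.8° is on the wrong side of the globe.)

161.2°W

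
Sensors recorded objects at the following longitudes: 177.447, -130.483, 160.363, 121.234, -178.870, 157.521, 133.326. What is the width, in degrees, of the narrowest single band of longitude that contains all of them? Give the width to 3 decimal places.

108.283°

Sort the longitudes: -178.870°, -130.483°, +121.234°, +133.326°, +157.521°, +160.363°, +177.447°.
Eastward gaps between consecutive values (wrapping around): 48.387°, 251.717°, 12.092°, 24.195°, 2.842°, 17.084°, 3.683°.
Largest gap = 251.717° ⇒ minimal covering band is its complement: 360° − 251.717° = 108.283°.
Band runs from +121.234° eastward to -130.483°, crossing the antimeridian.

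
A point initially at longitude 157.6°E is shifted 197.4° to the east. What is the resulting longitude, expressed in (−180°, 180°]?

Start at +157.6°; shift +197.4° → +355.0°.
+355.0° lies outside (−180°, 180°]; subtract 360° → -5.0°.

5.0°W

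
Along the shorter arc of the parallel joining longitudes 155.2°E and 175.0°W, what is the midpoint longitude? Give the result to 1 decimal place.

Signed shortest Δλ from +155.2° to -175.0° is +29.8°.
Midpoint longitude = +155.2° + (+29.8°)/2 = +155.2° + 14.9° = +170.1°.
(The naïve average (+155.2 + -175.0)/2 = -9.9° is on the wrong side of the globe.)

170.1°E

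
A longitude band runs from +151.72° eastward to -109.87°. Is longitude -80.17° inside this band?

No

Band width going east from +151.72° to -109.87°: ((-109.87 − 151.72) mod 360) = 98.41°.
Offset of -80.17° east of the west edge: ((-80.17 − 151.72) mod 360) = 128.11°.
128.11° > 98.41° ⇒ outside.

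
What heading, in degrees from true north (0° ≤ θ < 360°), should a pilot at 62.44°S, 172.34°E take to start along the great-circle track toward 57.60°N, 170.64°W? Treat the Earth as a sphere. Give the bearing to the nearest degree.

11°

Δλ = -170.64 − 172.34 = -342.98°; wrapped into (−180°, 180°]: 17.02°.
θ = atan2( sin Δλ · cos φ₂ , cos φ₁ · sin φ₂ − sin φ₁ · cos φ₂ · cos Δλ )
  = atan2(0.15684, 0.84487) = 10.517° → normalised to [0°, 360°): 10.517°.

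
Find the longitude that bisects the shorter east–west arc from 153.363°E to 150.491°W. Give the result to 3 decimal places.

Signed shortest Δλ from +153.363° to -150.491° is +56.146°.
Midpoint longitude = +153.363° + (+56.146°)/2 = +153.363° + 28.073° = +181.436°.
Normalise into (−180°, 180°]: -178.564°.
(The naïve average (+153.363 + -150.491)/2 = 1.436° is on the wrong side of the globe.)

178.564°W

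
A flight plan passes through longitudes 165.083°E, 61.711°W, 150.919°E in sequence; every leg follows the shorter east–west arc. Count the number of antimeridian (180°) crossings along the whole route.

Leg 1: +165.083° → -61.711°, shortest Δλ = 133.206° (east) — crosses 180°.
Leg 2: -61.711° → +150.919°, shortest Δλ = -147.37° (west) — crosses 180°.
Total crossings: 2.

2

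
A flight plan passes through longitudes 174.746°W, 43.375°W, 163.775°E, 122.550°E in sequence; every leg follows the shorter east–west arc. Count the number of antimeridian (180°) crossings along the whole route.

1

Leg 1: -174.746° → -43.375°, shortest Δλ = 131.371° (east) — does not cross 180°.
Leg 2: -43.375° → +163.775°, shortest Δλ = -152.85° (west) — crosses 180°.
Leg 3: +163.775° → +122.550°, shortest Δλ = -41.225° (west) — does not cross 180°.
Total crossings: 1.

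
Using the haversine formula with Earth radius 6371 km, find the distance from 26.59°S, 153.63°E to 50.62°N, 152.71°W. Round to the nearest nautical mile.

5437 nmi

Δλ = -152.71 − 153.63 = -306.34°; wrapped into (−180°, 180°]: 53.66°.
Δφ = 50.62 − -26.59 = 77.21°.
a = sin²(Δφ/2) + cos φ₁ · cos φ₂ · sin²(Δλ/2) = 0.504888.
c = 2·atan2(√a, √(1−a)) = 1.58057 rad → d = 6371·c ≈ 10069.83 km ≈ 5437.27 nmi.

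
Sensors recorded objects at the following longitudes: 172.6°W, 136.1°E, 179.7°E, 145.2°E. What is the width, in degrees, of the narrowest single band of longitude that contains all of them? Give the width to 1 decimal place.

51.3°

Sort the longitudes: -172.6°, +136.1°, +145.2°, +179.7°.
Eastward gaps between consecutive values (wrapping around): 308.7°, 9.1°, 34.5°, 7.7°.
Largest gap = 308.7° ⇒ minimal covering band is its complement: 360° − 308.7° = 51.3°.
Band runs from +136.1° eastward to -172.6°, crossing the antimeridian.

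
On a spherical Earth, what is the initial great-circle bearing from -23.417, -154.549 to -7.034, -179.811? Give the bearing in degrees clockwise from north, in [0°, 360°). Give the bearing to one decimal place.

300.0°

Δλ = -179.811 − -154.549 = -25.262°.
θ = atan2( sin Δλ · cos φ₂ , cos φ₁ · sin φ₂ − sin φ₁ · cos φ₂ · cos Δλ )
  = atan2(-0.42355, 0.24434) = -60.020° → normalised to [0°, 360°): 299.980°.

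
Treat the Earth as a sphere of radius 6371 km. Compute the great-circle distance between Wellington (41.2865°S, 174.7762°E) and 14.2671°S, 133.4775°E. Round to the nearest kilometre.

4980 km

Δλ = 133.4775 − 174.7762 = -41.2987°.
Δφ = -14.2671 − -41.2865 = 27.0194°.
a = sin²(Δφ/2) + cos φ₁ · cos φ₂ · sin²(Δλ/2) = 0.145138.
c = 2·atan2(√a, √(1−a)) = 0.78169 rad → d = 6371·c ≈ 4980.15 km.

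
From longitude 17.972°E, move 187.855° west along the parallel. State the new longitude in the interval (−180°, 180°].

Start at +17.972°; shift −187.855° → -169.883°.
-169.883° already lies in (−180°, 180°].

169.883°W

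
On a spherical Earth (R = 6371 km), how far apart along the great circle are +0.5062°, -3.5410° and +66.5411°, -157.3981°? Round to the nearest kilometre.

12281 km

Δλ = -157.3981 − -3.5410 = -153.8571°.
Δφ = 66.5411 − 0.5062 = 66.0349°.
a = sin²(Δφ/2) + cos φ₁ · cos φ₂ · sin²(Δλ/2) = 0.674624.
c = 2·atan2(√a, √(1−a)) = 1.92756 rad → d = 6371·c ≈ 12280.51 km.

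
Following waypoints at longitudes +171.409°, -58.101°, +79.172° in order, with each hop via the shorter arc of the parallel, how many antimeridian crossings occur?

Leg 1: +171.409° → -58.101°, shortest Δλ = 130.49° (east) — crosses 180°.
Leg 2: -58.101° → +79.172°, shortest Δλ = 137.273° (east) — does not cross 180°.
Total crossings: 1.

1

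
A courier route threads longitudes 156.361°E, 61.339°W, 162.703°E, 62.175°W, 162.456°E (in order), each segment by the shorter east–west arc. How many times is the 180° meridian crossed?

4

Leg 1: +156.361° → -61.339°, shortest Δλ = 142.3° (east) — crosses 180°.
Leg 2: -61.339° → +162.703°, shortest Δλ = -135.958° (west) — crosses 180°.
Leg 3: +162.703° → -62.175°, shortest Δλ = 135.122° (east) — crosses 180°.
Leg 4: -62.175° → +162.456°, shortest Δλ = -135.369° (west) — crosses 180°.
Total crossings: 4.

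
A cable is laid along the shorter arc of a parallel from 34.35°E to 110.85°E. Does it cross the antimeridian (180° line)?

No

Signed shortest Δλ = ((110.85 − 34.35 + 180) mod 360) − 180 = 76.5°.
Going east by 76.5° from +34.35° reaches +110.85° without touching 180°.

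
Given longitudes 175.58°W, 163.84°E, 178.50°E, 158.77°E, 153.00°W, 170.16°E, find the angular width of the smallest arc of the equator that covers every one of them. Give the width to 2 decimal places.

Sort the longitudes: -175.58°, -153.00°, +158.77°, +163.84°, +170.16°, +178.50°.
Eastward gaps between consecutive values (wrapping around): 22.58°, 311.77°, 5.07°, 6.32°, 8.34°, 5.92°.
Largest gap = 311.77° ⇒ minimal covering band is its complement: 360° − 311.77° = 48.23°.
Band runs from +158.77° eastward to -153.00°, crossing the antimeridian.

48.23°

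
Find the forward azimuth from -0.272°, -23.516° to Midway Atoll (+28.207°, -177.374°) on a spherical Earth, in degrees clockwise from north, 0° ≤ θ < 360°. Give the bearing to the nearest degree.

320°

Δλ = -177.374 − -23.516 = -153.858°.
θ = atan2( sin Δλ · cos φ₂ , cos φ₁ · sin φ₂ − sin φ₁ · cos φ₂ · cos Δλ )
  = atan2(-0.38827, 0.46890) = -39.627° → normalised to [0°, 360°): 320.373°.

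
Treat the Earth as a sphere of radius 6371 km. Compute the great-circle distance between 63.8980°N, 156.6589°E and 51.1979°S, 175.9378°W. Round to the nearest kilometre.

13018 km

Δλ = -175.9378 − 156.6589 = -332.5967°; wrapped into (−180°, 180°]: 27.4033°.
Δφ = -51.1979 − 63.8980 = -115.0959°.
a = sin²(Δφ/2) + cos φ₁ · cos φ₂ · sin²(Δλ/2) = 0.727536.
c = 2·atan2(√a, √(1−a)) = 2.04325 rad → d = 6371·c ≈ 13017.54 km.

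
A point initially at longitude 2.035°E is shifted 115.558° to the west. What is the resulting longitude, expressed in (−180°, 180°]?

Start at +2.035°; shift −115.558° → -113.523°.
-113.523° already lies in (−180°, 180°].

113.523°W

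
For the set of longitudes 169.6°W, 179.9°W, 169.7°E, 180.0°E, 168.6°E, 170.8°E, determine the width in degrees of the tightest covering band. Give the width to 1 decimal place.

21.8°

Sort the longitudes: -179.9°, -169.6°, +168.6°, +169.7°, +170.8°, +180.0°.
Eastward gaps between consecutive values (wrapping around): 10.3°, 338.2°, 1.1°, 1.1°, 9.2°, 0.1°.
Largest gap = 338.2° ⇒ minimal covering band is its complement: 360° − 338.2° = 21.8°.
Band runs from +168.6° eastward to -169.6°, crossing the antimeridian.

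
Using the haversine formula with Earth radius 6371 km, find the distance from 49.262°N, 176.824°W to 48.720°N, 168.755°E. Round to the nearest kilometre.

Δλ = 168.755 − -176.824 = 345.579°; wrapped into (−180°, 180°]: -14.421°.
Δφ = 48.720 − 49.262 = -0.542°.
a = sin²(Δφ/2) + cos φ₁ · cos φ₂ · sin²(Δλ/2) = 0.006805.
c = 2·atan2(√a, √(1−a)) = 0.16518 rad → d = 6371·c ≈ 1052.33 km.

1052 km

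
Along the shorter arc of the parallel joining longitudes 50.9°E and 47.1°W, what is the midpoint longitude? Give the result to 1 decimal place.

1.9°E

Signed shortest Δλ from +50.9° to -47.1° is -98.0°.
Midpoint longitude = +50.9° + (-98.0°)/2 = +50.9° − 49.0° = +1.9°.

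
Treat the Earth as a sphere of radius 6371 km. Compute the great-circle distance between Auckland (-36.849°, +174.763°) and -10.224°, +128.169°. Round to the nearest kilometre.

5520 km

Δλ = 128.169 − 174.763 = -46.594°.
Δφ = -10.224 − -36.849 = 26.625°.
a = sin²(Δφ/2) + cos φ₁ · cos φ₂ · sin²(Δλ/2) = 0.176202.
c = 2·atan2(√a, √(1−a)) = 0.86637 rad → d = 6371·c ≈ 5519.65 km.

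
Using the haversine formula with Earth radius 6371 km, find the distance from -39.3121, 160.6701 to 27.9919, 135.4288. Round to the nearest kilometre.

7928 km

Δλ = 135.4288 − 160.6701 = -25.2413°.
Δφ = 27.9919 − -39.3121 = 67.3040°.
a = sin²(Δφ/2) + cos φ₁ · cos φ₂ · sin²(Δλ/2) = 0.339695.
c = 2·atan2(√a, √(1−a)) = 1.24442 rad → d = 6371·c ≈ 7928.22 km.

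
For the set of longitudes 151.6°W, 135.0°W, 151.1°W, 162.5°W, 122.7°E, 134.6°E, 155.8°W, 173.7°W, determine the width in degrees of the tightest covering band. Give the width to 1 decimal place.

102.3°

Sort the longitudes: -173.7°, -162.5°, -155.8°, -151.6°, -151.1°, -135.0°, +122.7°, +134.6°.
Eastward gaps between consecutive values (wrapping around): 11.2°, 6.7°, 4.2°, 0.5°, 16.1°, 257.7°, 11.9°, 51.7°.
Largest gap = 257.7° ⇒ minimal covering band is its complement: 360° − 257.7° = 102.3°.
Band runs from +122.7° eastward to -135.0°, crossing the antimeridian.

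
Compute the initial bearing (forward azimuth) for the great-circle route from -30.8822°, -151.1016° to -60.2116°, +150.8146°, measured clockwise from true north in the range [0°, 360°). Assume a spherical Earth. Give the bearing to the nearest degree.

215°

Δλ = 150.8146 − -151.1016 = 301.9162°; wrapped into (−180°, 180°]: -58.0838°.
θ = atan2( sin Δλ · cos φ₂ , cos φ₁ · sin φ₂ − sin φ₁ · cos φ₂ · cos Δλ )
  = atan2(-0.42169, -0.61001) = -145.344° → normalised to [0°, 360°): 214.656°.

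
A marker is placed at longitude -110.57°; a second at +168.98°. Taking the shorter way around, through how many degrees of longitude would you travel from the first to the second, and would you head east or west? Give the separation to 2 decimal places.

80.45° west

Raw difference: 168.98 − -110.57 = 279.55°.
Normalise into (−180°, 180°]: 279.55° − 360° = -80.45°.
Negative ⇒ the second point lies to the west; separation 80.45°.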